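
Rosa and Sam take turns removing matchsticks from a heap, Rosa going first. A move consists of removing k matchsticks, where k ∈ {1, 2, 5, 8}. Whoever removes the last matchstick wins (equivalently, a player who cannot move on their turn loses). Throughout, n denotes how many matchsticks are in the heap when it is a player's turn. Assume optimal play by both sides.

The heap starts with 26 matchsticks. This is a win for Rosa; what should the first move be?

Remove 2, leaving 24.

Compute win/loss labels from the base case upward. A position with no move is L. Any other position is W if it can reach an L in one move, else L.
n=0: no move → L
n=1: →0(L), so W
n=2: →0(L), so W
n=3: →2(W), 1(W) — all W, so L
n=4: →3(L), so W
n=5: →3(L), so W
n=6: →5(W), 4(W), 1(W) — all W, so L
n=7: →6(L), so W
n=8: →6(L), so W
n=9: →8(W), 7(W), 4(W), 1(W) — all W, so L
n=10: →9(L), so W
n=11: →9(L), so W
n=12: →11(W), 10(W), 7(W), 4(W) — all W, so L
n=13: →12(L), so W
n=14: →12(L), so W
n=15: →14(W), 13(W), 10(W), 7(W) — all W, so L
n=16: →15(L), so W
n=17: →15(L), so W
n=18: →17(W), 16(W), 13(W), 10(W) — all W, so L
n=19: →18(L), so W
n=20: →18(L), so W
n=21: →20(W), 19(W), 16(W), 13(W) — all W, so L
n=22: →21(L), so W
n=23: →21(L), so W
n=24: →23(W), 22(W), 19(W), 16(W) — all W, so L
n=25: →24(L), so W
n=26: →24(L), so W
From 26, the L positions reachable in one move are: 24, 21, 18. Any move reaching one of these is winning.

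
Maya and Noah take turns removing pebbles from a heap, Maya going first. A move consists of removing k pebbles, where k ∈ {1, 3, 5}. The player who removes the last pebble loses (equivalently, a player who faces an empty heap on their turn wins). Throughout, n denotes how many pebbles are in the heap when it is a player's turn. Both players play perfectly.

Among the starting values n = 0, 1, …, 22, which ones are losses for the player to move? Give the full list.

1, 3, 5, 7, 9, 11, 13, 15, 17, 19, 21

Classify positions by backward induction: terminal positions (no move available) are W. From any other position, the mover wins iff some move reaches an L.
n=0: no move; the opponent has just taken the last pebble and therefore loses → W
n=1: L (sole option 0(W) is W)
n=2: W (go to 1, an L position)
n=3: L (options 2(W), 0(W) are all W)
n=4: W (go to 3, an L position)
n=5: L (options 4(W), 2(W), 0(W) are all W)
n=6: W (go to 5, an L position)
n=7: L (options 6(W), 4(W), 2(W) are all W)
n=8: W (go to 7, an L position)
n=9: L (options 8(W), 6(W), 4(W) are all W)
n=10: W (go to 9, an L position)
n=11: L (options 10(W), 8(W), 6(W) are all W)
n=12: W (go to 11, an L position)
n=13: L (options 12(W), 10(W), 8(W) are all W)
n=14: W (go to 13, an L position)
n=15: L (options 14(W), 12(W), 10(W) are all W)
n=16: W (go to 15, an L position)
n=17: L (options 16(W), 14(W), 12(W) are all W)
n=18: W (go to 17, an L position)
n=19: L (options 18(W), 16(W), 14(W) are all W)
n=20: W (go to 19, an L position)
n=21: L (options 20(W), 18(W), 16(W) are all W)
n=22: W (go to 21, an L position)
The losing starting values of n are exactly the entries labelled L in this table (11 of them).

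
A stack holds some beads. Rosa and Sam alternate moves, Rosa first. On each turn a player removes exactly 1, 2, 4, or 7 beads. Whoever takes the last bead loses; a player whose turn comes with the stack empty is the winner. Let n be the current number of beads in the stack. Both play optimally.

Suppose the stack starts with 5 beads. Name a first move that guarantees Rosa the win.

Remove 1, leaving 4.

Classify positions by backward induction: terminal positions (no move available) are W. From any other position, the mover wins iff some move reaches an L.
n=0: no move; the opponent has just taken the last bead and therefore loses → W
n=1: →0(W) only, which is W, so L
n=2: →1(L), so W
n=3: →1(L), so W
n=4: →3(W), 2(W), 0(W) — all W, so L
n=5: →4(L), so W
From 5, the L positions reachable in one move are: 4, 1. Any move reaching one of these is winning.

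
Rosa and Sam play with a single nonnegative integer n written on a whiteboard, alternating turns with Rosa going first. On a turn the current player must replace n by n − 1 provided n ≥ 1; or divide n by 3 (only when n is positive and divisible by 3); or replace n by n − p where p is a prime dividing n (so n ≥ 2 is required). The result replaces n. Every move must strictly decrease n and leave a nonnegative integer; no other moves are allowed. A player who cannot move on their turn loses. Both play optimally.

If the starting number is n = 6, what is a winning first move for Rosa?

Move to 4.

Classify positions by backward induction: terminal positions (no move available) are L. From any other position, the mover wins iff some move reaches an L.
n=0: no move → L
n=1: →0(L), so W
n=2: →0(L), so W
n=3: →0(L), so W
n=4: →2(W), 3(W) — all W, so L
n=5: →0(L), so W
n=6: →4(L), so W
From 6, the L positions reachable in one move are: 4.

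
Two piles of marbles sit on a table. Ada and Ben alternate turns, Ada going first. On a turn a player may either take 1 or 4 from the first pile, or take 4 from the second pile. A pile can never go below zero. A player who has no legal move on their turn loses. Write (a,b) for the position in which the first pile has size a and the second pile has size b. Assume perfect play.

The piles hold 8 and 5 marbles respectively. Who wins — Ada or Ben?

Ben wins.

Positions with no move are L. A position that does have a move is losing for the player to move precisely when every available move leads to a winning position for the opponent. Fill in the labels:
No move ever increases a pile, so every position that can arise here has a ≤ 8 and b ≤ 5; it is enough to label the cells with 0 ≤ a ≤ 8 and 0 ≤ b ≤ 5.
Every move lowers a or b (never raises either), so fill the grid row by row in increasing a, and left to right within a row: each cell's successors are then already labelled.
      b=0  b=1  b=2  b=3  b=4  b=5
a=0:    L    L    L    L    W    W
a=1:    W    W    W    W    L    L
a=2:    L    L    L    L    W    W
a=3:    W    W    W    W    L    L
a=4:    W    W    W    W    W    W
a=5:    L    L    L    L    W    W
a=6:    W    W    W    W    L    L
a=7:    L    L    L    L    W    W
a=8:    W    W    W    W    L    L
Cells with no legal move (terminal, hence L): (0,0), (0,1), (0,2), (0,3).
The remaining L cells, each justified by listing all of its moves:
(1,4): →(0,4)(W), (1,0)(W) — all W, so L
(1,5): →(0,5)(W), (1,1)(W) — all W, so L
(2,0): →(1,0)(W) only, which is W, so L
(2,1): →(1,1)(W) only, which is W, so L
(2,2): →(1,2)(W) only, which is W, so L
(2,3): →(1,3)(W) only, which is W, so L
(3,4): →(2,4)(W), (3,0)(W) — all W, so L
(3,5): →(2,5)(W), (3,1)(W) — all W, so L
(5,0): →(4,0)(W), (1,0)(W) — all W, so L
(5,1): →(4,1)(W), (1,1)(W) — all W, so L
(5,2): →(4,2)(W), (1,2)(W) — all W, so L
(5,3): →(4,3)(W), (1,3)(W) — all W, so L
(6,4): →(5,4)(W), (2,4)(W), (6,0)(W) — all W, so L
(6,5): →(5,5)(W), (2,5)(W), (6,1)(W) — all W, so L
(7,0): →(6,0)(W), (3,0)(W) — all W, so L
(7,1): →(6,1)(W), (3,1)(W) — all W, so L
(7,2): →(6,2)(W), (3,2)(W) — all W, so L
(7,3): →(6,3)(W), (3,3)(W) — all W, so L
(8,4): →(7,4)(W), (4,4)(W), (8,0)(W) — all W, so L
(8,5): →(7,5)(W), (4,5)(W), (8,1)(W) — all W, so L
Every other cell has at least one move into one of the L cells above, so it is W.
The starting position (8,5) is L: whatever Ada does, the opponent receives a W position.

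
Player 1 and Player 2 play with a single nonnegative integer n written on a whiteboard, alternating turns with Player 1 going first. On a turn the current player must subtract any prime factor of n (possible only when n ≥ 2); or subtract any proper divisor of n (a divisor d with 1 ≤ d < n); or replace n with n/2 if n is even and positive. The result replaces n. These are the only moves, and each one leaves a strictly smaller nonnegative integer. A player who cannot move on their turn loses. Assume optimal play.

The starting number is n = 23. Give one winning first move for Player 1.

Move to 0.

Classify positions by backward induction: terminal positions (no move available) are L. From any other position, the mover wins iff some move reaches an L.
n=0: no move → L
n=1: no move → L
n=2: W (go to 0, an L position)
n=3: W (go to 0, an L position)
n=4: L (options 2(W), 3(W) are all W)
n=5: W (go to 0, an L position)
n=6: W (go to 4, an L position)
n=7: W (go to 0, an L position)
n=8: W (go to 4, an L position)
n=9: L (options 6(W), 8(W) are all W)
n=10: W (go to 9, an L position)
n=11: W (go to 0, an L position)
n=12: W (go to 9, an L position)
n=13: W (go to 0, an L position)
n=14: L (options 7(W), 12(W), 13(W) are all W)
n=15: W (go to 14, an L position)
n=16: W (go to 14, an L position)
n=17: W (go to 0, an L position)
n=18: W (go to 9, an L position)
n=19: W (go to 0, an L position)
n=20: L (options 10(W), 15(W), 16(W), 18(W), 19(W) are all W)
n=21: W (go to 14, an L position)
n=22: W (go to 20, an L position)
n=23: W (go to 0, an L position)
From 23, the L positions reachable in one move are: 0.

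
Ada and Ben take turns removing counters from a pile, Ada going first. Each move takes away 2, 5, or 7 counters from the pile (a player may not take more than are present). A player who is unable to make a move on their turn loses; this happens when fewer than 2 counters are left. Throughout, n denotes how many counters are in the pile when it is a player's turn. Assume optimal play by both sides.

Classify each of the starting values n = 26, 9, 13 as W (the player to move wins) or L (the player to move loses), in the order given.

26: L, 9: W, 13: L

Compute win/loss labels from the base case upward. A position with no move is L. Any other position is W if it can reach an L in one move, else L.
n=0: no move → L
n=1: no move → L
n=2: W (go to 0, an L position)
n=3: W (go to 1, an L position)
n=4: L (sole option 2(W) is W)
n=5: W (go to 0, an L position)
n=6: W (go to 4, an L position)
n=7: W (go to 0, an L position)
n=8: W (go to 1, an L position)
n=9: W (go to 4, an L position)
n=10: L (options 8(W), 5(W), 3(W) are all W)
n=11: W (go to 4, an L position)
n=12: W (go to 10, an L position)
n=13: L (options 11(W), 8(W), 6(W) are all W)
n=14: L (options 12(W), 9(W), 7(W) are all W)
n=15: W (go to 13, an L position)
n=16: W (go to 14, an L position)
n=17: W (go to 10, an L position)
n=18: W (go to 13, an L position)
n=19: W (go to 14, an L position)
n=20: W (go to 13, an L position)
n=21: W (go to 14, an L position)
n=22: L (options 20(W), 17(W), 15(W) are all W)
n=23: L (options 21(W), 18(W), 16(W) are all W)
n=24: W (go to 22, an L position)
n=25: W (go to 23, an L position)
n=26: L (options 24(W), 21(W), 19(W) are all W)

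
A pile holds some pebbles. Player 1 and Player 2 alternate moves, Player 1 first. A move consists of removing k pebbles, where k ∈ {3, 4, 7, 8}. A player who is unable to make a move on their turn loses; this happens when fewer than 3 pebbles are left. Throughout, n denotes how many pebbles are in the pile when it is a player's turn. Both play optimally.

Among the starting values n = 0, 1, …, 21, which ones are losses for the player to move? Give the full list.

0, 1, 2, 11, 12, 13

Label each position W (a win for the player to move) or L (a loss). A position with no legal move is L; any other position is W exactly when some move reaches an L, and L when every move reaches a W.
n=0: no move → L
n=1: no move → L
n=2: no move → L
n=3: W (go to 0, an L position)
n=4: W (go to 1, an L position)
n=5: W (go to 2, an L position)
n=6: W (go to 2, an L position)
n=7: W (go to 0, an L position)
n=8: W (go to 1, an L position)
n=9: W (go to 2, an L position)
n=10: W (go to 2, an L position)
n=11: L (options 8(W), 7(W), 4(W), 3(W) are all W)
n=12: L (options 9(W), 8(W), 5(W), 4(W) are all W)
n=13: L (options 10(W), 9(W), 6(W), 5(W) are all W)
n=14: W (go to 11, an L position)
n=15: W (go to 12, an L position)
n=16: W (go to 13, an L position)
n=17: W (go to 13, an L position)
n=18: W (go to 11, an L position)
n=19: W (go to 12, an L position)
n=20: W (go to 13, an L position)
n=21: W (go to 13, an L position)
Reading off the rows marked L gives the requested list; there are 6 such values of n.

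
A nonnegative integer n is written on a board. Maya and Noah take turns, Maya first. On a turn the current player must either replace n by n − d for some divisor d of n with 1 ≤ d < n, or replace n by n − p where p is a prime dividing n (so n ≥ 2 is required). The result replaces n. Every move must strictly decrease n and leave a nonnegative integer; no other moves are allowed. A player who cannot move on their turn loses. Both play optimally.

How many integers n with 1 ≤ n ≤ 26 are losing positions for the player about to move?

Positions with no move are L. A position that does have a move is losing for the player to move precisely when every available move leads to a winning position for the opponent. Fill in the labels:
n=0: no move → L
n=1: no move → L
n=2: W (go to 0, an L position)
n=3: W (go to 0, an L position)
n=4: L (options 2(W), 3(W) are all W)
n=5: W (go to 0, an L position)
n=6: W (go to 4, an L position)
n=7: W (go to 0, an L position)
n=8: W (go to 4, an L position)
n=9: L (options 6(W), 8(W) are all W)
n=10: W (go to 9, an L position)
n=11: W (go to 0, an L position)
n=12: W (go to 9, an L position)
n=13: W (go to 0, an L position)
n=14: L (options 7(W), 12(W), 13(W) are all W)
n=15: W (go to 14, an L position)
n=16: W (go to 14, an L position)
n=17: W (go to 0, an L position)
n=18: W (go to 9, an L position)
n=19: W (go to 0, an L position)
n=20: L (options 10(W), 15(W), 16(W), 18(W), 19(W) are all W)
n=21: W (go to 14, an L position)
n=22: W (go to 20, an L position)
n=23: W (go to 0, an L position)
n=24: W (go to 20, an L position)
n=25: W (go to 20, an L position)
n=26: L (options 13(W), 24(W), 25(W) are all W)
L entries with 1 ≤ n ≤ 26 (n=0 is outside the asked range and is not counted): n = 1, 4, 9, 14, 20, 26; that makes 6.

6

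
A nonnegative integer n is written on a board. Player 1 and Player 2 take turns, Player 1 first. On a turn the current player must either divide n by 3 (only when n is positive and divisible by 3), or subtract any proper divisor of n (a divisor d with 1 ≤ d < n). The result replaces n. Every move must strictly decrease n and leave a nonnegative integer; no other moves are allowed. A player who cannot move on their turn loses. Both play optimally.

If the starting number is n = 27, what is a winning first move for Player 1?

Build the W/L table. Terminal = L. A non-terminal position is W if it has a move to some L; otherwise it is L.
n=0: no move → L
n=1: no move → L
n=2: can move to 1, which is L ⇒ W
n=3: can move to 1, which is L ⇒ W
n=4: moves to 2(W), 3(W); every one is W ⇒ L
n=5: can move to 4, which is L ⇒ W
n=6: can move to 4, which is L ⇒ W
n=7: the only move is to 6(W), a W ⇒ L
n=8: can move to 4, which is L ⇒ W
n=9: moves to 3(W), 6(W), 8(W); every one is W ⇒ L
n=10: can move to 9, which is L ⇒ W
n=11: the only move is to 10(W), a W ⇒ L
n=12: can move to 4, which is L ⇒ W
n=13: the only move is to 12(W), a W ⇒ L
n=14: can move to 7, which is L ⇒ W
n=15: moves to 5(W), 10(W), 12(W), 14(W); every one is W ⇒ L
n=16: can move to 15, which is L ⇒ W
n=17: the only move is to 16(W), a W ⇒ L
n=18: can move to 9, which is L ⇒ W
n=19: the only move is to 18(W), a W ⇒ L
n=20: can move to 15, which is L ⇒ W
n=21: can move to 7, which is L ⇒ W
n=22: can move to 11, which is L ⇒ W
n=23: the only move is to 22(W), a W ⇒ L
n=24: can move to 23, which is L ⇒ W
n=25: moves to 20(W), 24(W); every one is W ⇒ L
n=26: can move to 13, which is L ⇒ W
n=27: can move to 9, which is L ⇒ W
From 27, the L positions reachable in one move are: 9.

Move to 9.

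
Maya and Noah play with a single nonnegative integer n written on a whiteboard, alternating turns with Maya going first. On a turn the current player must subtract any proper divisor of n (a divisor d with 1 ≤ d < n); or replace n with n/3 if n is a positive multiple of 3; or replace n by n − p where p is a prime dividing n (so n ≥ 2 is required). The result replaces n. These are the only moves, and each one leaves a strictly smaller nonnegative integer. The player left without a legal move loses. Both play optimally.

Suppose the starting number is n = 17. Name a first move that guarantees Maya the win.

Build the W/L table. Terminal = L. A non-terminal position is W if it has a move to some L; otherwise it is L.
n=0: no move → L
n=1: no move → L
n=2: reaches L-position 0 → W
n=3: reaches L-position 0 → W
n=4: only reaches 2(W), 3(W), all W → L
n=5: reaches L-position 0 → W
n=6: reaches L-position 4 → W
n=7: reaches L-position 0 → W
n=8: reaches L-position 4 → W
n=9: only reaches 3(W), 6(W), 8(W), all W → L
n=10: reaches L-position 9 → W
n=11: reaches L-position 0 → W
n=12: reaches L-position 4 → W
n=13: reaches L-position 0 → W
n=14: only reaches 7(W), 12(W), 13(W), all W → L
n=15: reaches L-position 14 → W
n=16: reaches L-position 14 → W
n=17: reaches L-position 0 → W
From 17, the L positions reachable in one move are: 0.

Move to 0.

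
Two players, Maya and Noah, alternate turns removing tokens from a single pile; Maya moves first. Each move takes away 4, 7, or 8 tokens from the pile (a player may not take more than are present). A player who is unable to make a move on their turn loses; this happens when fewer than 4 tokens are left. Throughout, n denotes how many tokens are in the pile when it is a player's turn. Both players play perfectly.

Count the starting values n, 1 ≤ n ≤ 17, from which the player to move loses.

7

Compute win/loss labels from the base case upward. A position with no move is L. Any other position is W if it can reach an L in one move, else L.
n=0: no move → L
n=1: no move → L
n=2: no move → L
n=3: no move → L
n=4: →0(L), so W
n=5: →1(L), so W
n=6: →2(L), so W
n=7: →3(L), so W
n=8: →1(L), so W
n=9: →2(L), so W
n=10: →3(L), so W
n=11: →3(L), so W
n=12: →8(W), 5(W), 4(W) — all W, so L
n=13: →9(W), 6(W), 5(W) — all W, so L
n=14: →10(W), 7(W), 6(W) — all W, so L
n=15: →11(W), 8(W), 7(W) — all W, so L
n=16: →12(L), so W
n=17: →13(L), so W
L entries with 1 ≤ n ≤ 17 (n=0 is outside the asked range and is not counted): n = 1, 2, 3, 12, 13, 14, 15; that makes 7.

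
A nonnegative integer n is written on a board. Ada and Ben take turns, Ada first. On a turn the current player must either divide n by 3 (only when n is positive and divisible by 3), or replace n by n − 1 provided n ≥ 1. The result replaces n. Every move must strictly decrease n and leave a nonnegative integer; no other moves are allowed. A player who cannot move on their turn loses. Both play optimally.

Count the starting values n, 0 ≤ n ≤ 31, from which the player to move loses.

15

Work bottom-up. With no move the player to move loses. Otherwise the position is W if at least one move leads to an L position for the opponent, and L if every move leads to a W.
n=0: no move → L
n=1: reaches L-position 0 → W
n=2: only reaches 1(W), which is W → L
n=3: reaches L-position 2 → W
n=4: only reaches 3(W), which is W → L
n=5: reaches L-position 4 → W
n=6: reaches L-position 2 → W
n=7: only reaches 6(W), which is W → L
n=8: reaches L-position 7 → W
n=9: only reaches 3(W), 8(W), all W → L
n=10: reaches L-position 9 → W
n=11: only reaches 10(W), which is W → L
n=12: reaches L-position 4 → W
n=13: only reaches 12(W), which is W → L
n=14: reaches L-position 13 → W
n=15: only reaches 5(W), 14(W), all W → L
n=16: reaches L-position 15 → W
n=17: only reaches 16(W), which is W → L
n=18: reaches L-position 17 → W
n=19: only reaches 18(W), which is W → L
n=20: reaches L-position 19 → W
n=21: reaches L-position 7 → W
n=22: only reaches 21(W), which is W → L
n=23: reaches L-position 22 → W
n=24: only reaches 8(W), 23(W), all W → L
n=25: reaches L-position 24 → W
n=26: only reaches 25(W), which is W → L
n=27: reaches L-position 9 → W
n=28: only reaches 27(W), which is W → L
n=29: reaches L-position 28 → W
n=30: only reaches 10(W), 29(W), all W → L
n=31: reaches L-position 30 → W
L entries with 0 ≤ n ≤ 31: n = 0, 2, 4, 7, 9, 11, 13, 15, 17, 19, 22, 24, 26, 28, 30; that makes 15.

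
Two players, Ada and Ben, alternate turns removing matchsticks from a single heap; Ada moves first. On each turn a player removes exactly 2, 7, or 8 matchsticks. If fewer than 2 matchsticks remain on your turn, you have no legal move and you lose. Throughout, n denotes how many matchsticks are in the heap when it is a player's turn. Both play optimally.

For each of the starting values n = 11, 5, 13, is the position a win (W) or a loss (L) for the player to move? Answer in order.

Build the W/L table. Terminal = L. A non-terminal position is W if it has a move to some L; otherwise it is L.
n=0: no move → L
n=1: no move → L
n=2: can move to 0, which is L ⇒ W
n=3: can move to 1, which is L ⇒ W
n=4: the only move is to 2(W), a W ⇒ L
n=5: the only move is to 3(W), a W ⇒ L
n=6: can move to 4, which is L ⇒ W
n=7: can move to 5, which is L ⇒ W
n=8: can move to 1, which is L ⇒ W
n=9: can move to 1, which is L ⇒ W
n=10: moves to 8(W), 3(W), 2(W); every one is W ⇒ L
n=11: can move to 4, which is L ⇒ W
n=12: can move to 10, which is L ⇒ W
n=13: can move to 5, which is L ⇒ W

11: W, 5: L, 13: W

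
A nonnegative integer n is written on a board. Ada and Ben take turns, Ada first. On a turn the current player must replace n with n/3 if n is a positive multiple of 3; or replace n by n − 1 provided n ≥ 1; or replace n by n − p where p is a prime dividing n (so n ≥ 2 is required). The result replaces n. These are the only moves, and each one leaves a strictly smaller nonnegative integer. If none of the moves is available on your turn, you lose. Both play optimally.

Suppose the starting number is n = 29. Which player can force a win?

Use the standard recursion: the mover loses at a terminal position; elsewhere, the mover wins exactly when some move hands the opponent an L position.
n=0: no move → L
n=1: →0(L), so W
n=2: →0(L), so W
n=3: →0(L), so W
n=4: →2(W), 3(W) — all W, so L
n=5: →0(L), so W
n=6: →4(L), so W
n=7: →0(L), so W
n=8: →6(W), 7(W) — all W, so L
n=9: →8(L), so W
n=10: →8(L), so W
n=11: →0(L), so W
n=12: →4(L), so W
n=13: →0(L), so W
n=14: →7(W), 12(W), 13(W) — all W, so L
n=15: →14(L), so W
n=16: →14(L), so W
n=17: →0(L), so W
n=18: →6(W), 15(W), 16(W), 17(W) — all W, so L
n=19: →0(L), so W
n=20: →18(L), so W
n=21: →14(L), so W
n=22: →11(W), 20(W), 21(W) — all W, so L
n=23: →0(L), so W
n=24: →8(L), so W
n=25: →20(W), 24(W) — all W, so L
n=26: →25(L), so W
n=27: →9(W), 24(W), 26(W) — all W, so L
n=28: →27(L), so W
n=29: →0(L), so W
From 29 Ada can move to 0, reaching an L position.

Ada wins.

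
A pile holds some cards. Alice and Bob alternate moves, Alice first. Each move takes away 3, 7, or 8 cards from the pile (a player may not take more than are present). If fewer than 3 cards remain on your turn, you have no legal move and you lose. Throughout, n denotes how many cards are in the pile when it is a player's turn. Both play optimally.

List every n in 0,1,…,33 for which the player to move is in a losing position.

Compute win/loss labels from the base case upward. A position with no move is L. Any other position is W if it can reach an L in one move, else L.
n=0: no move → L
n=1: no move → L
n=2: no move → L
n=3: can move to 0, which is L ⇒ W
n=4: can move to 1, which is L ⇒ W
n=5: can move to 2, which is L ⇒ W
n=6: the only move is to 3(W), a W ⇒ L
n=7: can move to 0, which is L ⇒ W
n=8: can move to 1, which is L ⇒ W
n=9: can move to 6, which is L ⇒ W
n=10: can move to 2, which is L ⇒ W
n=11: moves to 8(W), 4(W), 3(W); every one is W ⇒ L
n=12: moves to 9(W), 5(W), 4(W); every one is W ⇒ L
n=13: can move to 6, which is L ⇒ W
n=14: can move to 11, which is L ⇒ W
n=15: can move to 12, which is L ⇒ W
n=16: moves to 13(W), 9(W), 8(W); every one is W ⇒ L
n=17: moves to 14(W), 10(W), 9(W); every one is W ⇒ L
n=18: can move to 11, which is L ⇒ W
n=19: can move to 16, which is L ⇒ W
n=20: can move to 17, which is L ⇒ W
n=21: moves to 18(W), 14(W), 13(W); every one is W ⇒ L
n=22: moves to 19(W), 15(W), 14(W); every one is W ⇒ L
n=23: can move to 16, which is L ⇒ W
n=24: can move to 21, which is L ⇒ W
n=25: can move to 22, which is L ⇒ W
n=26: moves to 23(W), 19(W), 18(W); every one is W ⇒ L
n=27: moves to 24(W), 20(W), 19(W); every one is W ⇒ L
n=28: can move to 21, which is L ⇒ W
n=29: can move to 26, which is L ⇒ W
n=30: can move to 27, which is L ⇒ W
n=31: moves to 28(W), 24(W), 23(W); every one is W ⇒ L
n=32: moves to 29(W), 25(W), 24(W); every one is W ⇒ L
n=33: can move to 26, which is L ⇒ W
Reading off the rows marked L gives the requested list; there are 14 such values of n.

0, 1, 2, 6, 11, 12, 16, 17, 21, 22, 26, 27, 31, 32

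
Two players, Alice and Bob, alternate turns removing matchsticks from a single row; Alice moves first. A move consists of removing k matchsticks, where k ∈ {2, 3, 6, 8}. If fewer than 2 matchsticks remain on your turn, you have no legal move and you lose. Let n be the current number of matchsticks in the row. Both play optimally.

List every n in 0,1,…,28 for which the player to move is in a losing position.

Compute win/loss labels from the base case upward. A position with no move is L. Any other position is W if it can reach an L in one move, else L.
n=0: no move → L
n=1: no move → L
n=2: reaches L-position 0 → W
n=3: reaches L-position 1 → W
n=4: reaches L-position 1 → W
n=5: only reaches 3(W), 2(W), all W → L
n=6: reaches L-position 0 → W
n=7: reaches L-position 5 → W
n=8: reaches L-position 5 → W
n=9: reaches L-position 1 → W
n=10: only reaches 8(W), 7(W), 4(W), 2(W), all W → L
n=11: reaches L-position 5 → W
n=12: reaches L-position 10 → W
n=13: reaches L-position 10 → W
n=14: only reaches 12(W), 11(W), 8(W), 6(W), all W → L
n=15: only reaches 13(W), 12(W), 9(W), 7(W), all W → L
n=16: reaches L-position 14 → W
n=17: reaches L-position 15 → W
n=18: reaches L-position 15 → W
n=19: only reaches 17(W), 16(W), 13(W), 11(W), all W → L
n=20: reaches L-position 14 → W
n=21: reaches L-position 19 → W
n=22: reaches L-position 19 → W
n=23: reaches L-position 15 → W
n=24: only reaches 22(W), 21(W), 18(W), 16(W), all W → L
n=25: reaches L-position 19 → W
n=26: reaches L-position 24 → W
n=27: reaches L-position 24 → W
n=28: only reaches 26(W), 25(W), 22(W), 20(W), all W → L
Reading off the rows marked L gives the requested list; there are 9 such values of n.

0, 1, 5, 10, 14, 15, 19, 24, 28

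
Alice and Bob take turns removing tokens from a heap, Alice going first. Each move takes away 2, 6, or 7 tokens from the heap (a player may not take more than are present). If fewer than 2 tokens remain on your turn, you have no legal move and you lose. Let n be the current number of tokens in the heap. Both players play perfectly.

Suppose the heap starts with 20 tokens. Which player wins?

Alice wins.

Compute win/loss labels from the base case upward. A position with no move is L. Any other position is W if it can reach an L in one move, else L.
n=0: no move → L
n=1: no move → L
n=2: W (go to 0, an L position)
n=3: W (go to 1, an L position)
n=4: L (sole option 2(W) is W)
n=5: L (sole option 3(W) is W)
n=6: W (go to 4, an L position)
n=7: W (go to 5, an L position)
n=8: W (go to 1, an L position)
n=9: L (options 7(W), 3(W), 2(W) are all W)
n=10: W (go to 4, an L position)
n=11: W (go to 9, an L position)
n=12: W (go to 5, an L position)
n=13: L (options 11(W), 7(W), 6(W) are all W)
n=14: L (options 12(W), 8(W), 7(W) are all W)
n=15: W (go to 13, an L position)
n=16: W (go to 14, an L position)
n=17: L (options 15(W), 11(W), 10(W) are all W)
n=18: L (options 16(W), 12(W), 11(W) are all W)
n=19: W (go to 17, an L position)
n=20: W (go to 18, an L position)
The starting position 20 is W: Alice should remove 2, leaving 18, handing over an L position.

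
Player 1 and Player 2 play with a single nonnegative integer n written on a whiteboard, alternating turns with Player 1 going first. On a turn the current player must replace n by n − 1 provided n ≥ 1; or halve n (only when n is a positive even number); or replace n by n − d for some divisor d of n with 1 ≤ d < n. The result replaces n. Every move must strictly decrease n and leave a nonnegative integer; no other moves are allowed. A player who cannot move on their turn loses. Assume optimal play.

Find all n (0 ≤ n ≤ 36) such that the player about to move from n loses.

Classify positions by backward induction: terminal positions (no move available) are L. From any other position, the mover wins iff some move reaches an L.
n=0: no move → L
n=1: reaches L-position 0 → W
n=2: only reaches 1(W), which is W → L
n=3: reaches L-position 2 → W
n=4: reaches L-position 2 → W
n=5: only reaches 4(W), which is W → L
n=6: reaches L-position 5 → W
n=7: only reaches 6(W), which is W → L
n=8: reaches L-position 7 → W
n=9: only reaches 6(W), 8(W), all W → L
n=10: reaches L-position 5 → W
n=11: only reaches 10(W), which is W → L
n=12: reaches L-position 9 → W
n=13: only reaches 12(W), which is W → L
n=14: reaches L-position 7 → W
n=15: only reaches 10(W), 12(W), 14(W), all W → L
n=16: reaches L-position 15 → W
n=17: only reaches 16(W), which is W → L
n=18: reaches L-position 9 → W
n=19: only reaches 18(W), which is W → L
n=20: reaches L-position 15 → W
n=21: only reaches 14(W), 18(W), 20(W), all W → L
n=22: reaches L-position 11 → W
n=23: only reaches 22(W), which is W → L
n=24: reaches L-position 21 → W
n=25: only reaches 20(W), 24(W), all W → L
n=26: reaches L-position 13 → W
n=27: only reaches 18(W), 24(W), 26(W), all W → L
n=28: reaches L-position 21 → W
n=29: only reaches 28(W), which is W → L
n=30: reaches L-position 15 → W
n=31: only reaches 30(W), which is W → L
n=32: reaches L-position 31 → W
n=33: only reaches 22(W), 30(W), 32(W), all W → L
n=34: reaches L-position 17 → W
n=35: only reaches 28(W), 30(W), 34(W), all W → L
n=36: reaches L-position 27 → W
The losing starting values of n are exactly the entries labelled L in this table (18 of them).

0, 2, 5, 7, 9, 11, 13, 15, 17, 19, 21, 23, 25, 27, 29, 31, 33, 35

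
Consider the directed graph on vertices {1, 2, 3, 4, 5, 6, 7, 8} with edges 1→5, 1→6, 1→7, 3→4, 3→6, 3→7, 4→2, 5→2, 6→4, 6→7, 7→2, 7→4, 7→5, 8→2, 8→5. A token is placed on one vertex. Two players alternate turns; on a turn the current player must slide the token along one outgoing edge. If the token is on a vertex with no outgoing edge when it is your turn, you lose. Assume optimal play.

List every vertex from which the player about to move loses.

2, 6

Compute win/loss labels from the base case upward. A position with no move is L. Any other position is W if it can reach an L in one move, else L.
Every edge goes from a vertex to one that appears earlier in the order 2, 4, 5, 7, 6, 3, 8, 1, so processing vertices in that order labels each vertex after all of its successors.
2: no outgoing edge → L
4: W (go to 2, an L position)
5: W (go to 2, an L position)
7: W (go to 2, an L position)
6: L (options 7(W), 4(W) are all W)
3: W (go to 6, an L position)
8: W (go to 2, an L position)
1: W (go to 6, an L position)
Reading off the rows marked L gives the requested list; there are 2 such vertices.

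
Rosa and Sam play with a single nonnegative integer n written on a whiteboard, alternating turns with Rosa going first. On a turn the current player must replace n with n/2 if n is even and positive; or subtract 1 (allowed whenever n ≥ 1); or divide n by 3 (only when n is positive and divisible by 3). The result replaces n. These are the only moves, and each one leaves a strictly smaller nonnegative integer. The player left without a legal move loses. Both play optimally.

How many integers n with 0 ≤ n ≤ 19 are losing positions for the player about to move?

9

Use the standard recursion: the mover loses at a terminal position; elsewhere, the mover wins exactly when some move hands the opponent an L position.
n=0: no move → L
n=1: reaches L-position 0 → W
n=2: only reaches 1(W), which is W → L
n=3: reaches L-position 2 → W
n=4: reaches L-position 2 → W
n=5: only reaches 4(W), which is W → L
n=6: reaches L-position 2 → W
n=7: only reaches 6(W), which is W → L
n=8: reaches L-position 7 → W
n=9: only reaches 3(W), 8(W), all W → L
n=10: reaches L-position 5 → W
n=11: only reaches 10(W), which is W → L
n=12: reaches L-position 11 → W
n=13: only reaches 12(W), which is W → L
n=14: reaches L-position 7 → W
n=15: reaches L-position 5 → W
n=16: only reaches 8(W), 15(W), all W → L
n=17: reaches L-position 16 → W
n=18: reaches L-position 9 → W
n=19: only reaches 18(W), which is W → L
L entries with 0 ≤ n ≤ 19: n = 0, 2, 5, 7, 9, 11, 13, 16, 19; that makes 9.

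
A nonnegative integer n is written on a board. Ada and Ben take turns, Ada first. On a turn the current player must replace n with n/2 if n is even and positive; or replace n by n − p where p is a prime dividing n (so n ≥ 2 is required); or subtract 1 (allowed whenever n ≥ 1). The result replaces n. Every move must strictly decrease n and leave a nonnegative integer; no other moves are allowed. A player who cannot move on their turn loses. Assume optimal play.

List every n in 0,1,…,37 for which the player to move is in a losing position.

0, 4, 9, 14, 20, 24, 30, 34

Compute win/loss labels from the base case upward. A position with no move is L. Any other position is W if it can reach an L in one move, else L.
n=0: no move → L
n=1: can move to 0, which is L ⇒ W
n=2: can move to 0, which is L ⇒ W
n=3: can move to 0, which is L ⇒ W
n=4: moves to 2(W), 3(W); every one is W ⇒ L
n=5: can move to 0, which is L ⇒ W
n=6: can move to 4, which is L ⇒ W
n=7: can move to 0, which is L ⇒ W
n=8: can move to 4, which is L ⇒ W
n=9: moves to 6(W), 8(W); every one is W ⇒ L
n=10: can move to 9, which is L ⇒ W
n=11: can move to 0, which is L ⇒ W
n=12: can move to 9, which is L ⇒ W
n=13: can move to 0, which is L ⇒ W
n=14: moves to 7(W), 12(W), 13(W); every one is W ⇒ L
n=15: can move to 14, which is L ⇒ W
n=16: can move to 14, which is L ⇒ W
n=17: can move to 0, which is L ⇒ W
n=18: can move to 9, which is L ⇒ W
n=19: can move to 0, which is L ⇒ W
n=20: moves to 10(W), 15(W), 18(W), 19(W); every one is W ⇒ L
n=21: can move to 14, which is L ⇒ W
n=22: can move to 20, which is L ⇒ W
n=23: can move to 0, which is L ⇒ W
n=24: moves to 12(W), 21(W), 22(W), 23(W); every one is W ⇒ L
n=25: can move to 20, which is L ⇒ W
n=26: can move to 24, which is L ⇒ W
n=27: can move to 24, which is L ⇒ W
n=28: can move to 14, which is L ⇒ W
n=29: can move to 0, which is L ⇒ W
n=30: moves to 15(W), 25(W), 27(W), 28(W), 29(W); every one is W ⇒ L
n=31: can move to 0, which is L ⇒ W
n=32: can move to 30, which is L ⇒ W
n=33: can move to 30, which is L ⇒ W
n=34: moves to 17(W), 32(W), 33(W); every one is W ⇒ L
n=35: can move to 30, which is L ⇒ W
n=36: can move to 34, which is L ⇒ W
n=37: can move to 0, which is L ⇒ W
Reading off the rows marked L gives the requested list; there are 8 such values of n.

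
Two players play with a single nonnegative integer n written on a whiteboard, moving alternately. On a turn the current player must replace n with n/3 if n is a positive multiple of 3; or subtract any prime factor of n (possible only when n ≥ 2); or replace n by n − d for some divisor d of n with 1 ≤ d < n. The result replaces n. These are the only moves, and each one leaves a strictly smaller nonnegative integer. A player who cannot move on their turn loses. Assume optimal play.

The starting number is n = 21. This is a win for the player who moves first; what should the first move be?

Move to 14.

Build the W/L table. Terminal = L. A non-terminal position is W if it has a move to some L; otherwise it is L.
n=0: no move → L
n=1: no move → L
n=2: reaches L-position 0 → W
n=3: reaches L-position 0 → W
n=4: only reaches 2(W), 3(W), all W → L
n=5: reaches L-position 0 → W
n=6: reaches L-position 4 → W
n=7: reaches L-position 0 → W
n=8: reaches L-position 4 → W
n=9: only reaches 3(W), 6(W), 8(W), all W → L
n=10: reaches L-position 9 → W
n=11: reaches L-position 0 → W
n=12: reaches L-position 4 → W
n=13: reaches L-position 0 → W
n=14: only reaches 7(W), 12(W), 13(W), all W → L
n=15: reaches L-position 14 → W
n=16: reaches L-position 14 → W
n=17: reaches L-position 0 → W
n=18: reaches L-position 9 → W
n=19: reaches L-position 0 → W
n=20: only reaches 10(W), 15(W), 16(W), 18(W), 19(W), all W → L
n=21: reaches L-position 14 → W
From 21, the L positions reachable in one move are: 14, 20. Any move reaching one of these is winning.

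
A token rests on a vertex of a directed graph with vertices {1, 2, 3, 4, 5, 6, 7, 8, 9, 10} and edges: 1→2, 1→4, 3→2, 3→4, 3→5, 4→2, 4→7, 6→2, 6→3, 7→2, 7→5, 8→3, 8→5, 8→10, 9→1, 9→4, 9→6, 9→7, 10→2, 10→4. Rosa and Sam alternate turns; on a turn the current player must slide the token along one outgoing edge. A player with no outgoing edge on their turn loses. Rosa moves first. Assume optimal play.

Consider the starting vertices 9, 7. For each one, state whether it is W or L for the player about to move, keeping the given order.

9: L, 7: W

Compute win/loss labels from the base case upward. A position with no move is L. Any other position is W if it can reach an L in one move, else L.
Every edge goes from a vertex to one that appears earlier in the order 2, 5, 7, 4, 3, 10, 8, 1, 6, 9, so processing vertices in that order labels each vertex after all of its successors.
2: no outgoing edge → L
5: no outgoing edge → L
7: →5(L), so W
4: →2(L), so W
3: →5(L), so W
10: →2(L), so W
8: →5(L), so W
1: →2(L), so W
6: →2(L), so W
9: →6(W), 1(W), 4(W), 7(W) — all W, so L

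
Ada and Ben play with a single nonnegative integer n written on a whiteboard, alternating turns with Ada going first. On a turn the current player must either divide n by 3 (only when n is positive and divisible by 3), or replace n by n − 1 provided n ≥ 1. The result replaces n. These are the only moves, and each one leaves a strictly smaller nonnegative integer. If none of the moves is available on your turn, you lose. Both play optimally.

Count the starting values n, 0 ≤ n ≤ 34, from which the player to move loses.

17

Positions with no move are L. A position that does have a move is losing for the player to move precisely when every available move leads to a winning position for the opponent. Fill in the labels:
n=0: no move → L
n=1: reaches L-position 0 → W
n=2: only reaches 1(W), which is W → L
n=3: reaches L-position 2 → W
n=4: only reaches 3(W), which is W → L
n=5: reaches L-position 4 → W
n=6: reaches L-position 2 → W
n=7: only reaches 6(W), which is W → L
n=8: reaches L-position 7 → W
n=9: only reaches 3(W), 8(W), all W → L
n=10: reaches L-position 9 → W
n=11: only reaches 10(W), which is W → L
n=12: reaches L-position 4 → W
n=13: only reaches 12(W), which is W → L
n=14: reaches L-position 13 → W
n=15: only reaches 5(W), 14(W), all W → L
n=16: reaches L-position 15 → W
n=17: only reaches 16(W), which is W → L
n=18: reaches L-position 17 → W
n=19: only reaches 18(W), which is W → L
n=20: reaches L-position 19 → W
n=21: reaches L-position 7 → W
n=22: only reaches 21(W), which is W → L
n=23: reaches L-position 22 → W
n=24: only reaches 8(W), 23(W), all W → L
n=25: reaches L-position 24 → W
n=26: only reaches 25(W), which is W → L
n=27: reaches L-position 9 → W
n=28: only reaches 27(W), which is W → L
n=29: reaches L-position 28 → W
n=30: only reaches 10(W), 29(W), all W → L
n=31: reaches L-position 30 → W
n=32: only reaches 31(W), which is W → L
n=33: reaches L-position 11 → W
n=34: only reaches 33(W), which is W → L
L entries with 0 ≤ n ≤ 34: n = 0, 2, 4, 7, 9, 11, 13, 15, 17, 19, 22, 24, 26, 28, 30, 32, 34; that makes 17.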